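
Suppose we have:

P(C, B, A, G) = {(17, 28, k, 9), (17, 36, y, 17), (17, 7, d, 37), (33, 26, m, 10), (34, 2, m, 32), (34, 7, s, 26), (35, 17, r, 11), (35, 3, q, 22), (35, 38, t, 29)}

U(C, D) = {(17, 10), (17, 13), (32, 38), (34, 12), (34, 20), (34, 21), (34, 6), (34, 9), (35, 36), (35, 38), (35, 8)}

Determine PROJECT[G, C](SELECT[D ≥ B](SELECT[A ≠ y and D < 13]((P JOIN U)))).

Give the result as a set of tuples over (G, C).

{(22, 35), (26, 34), (32, 34), (37, 17)}

P ⋈ U (natural join on C): {(17, 28, k, 9, 10), (17, 28, k, 9, 13), (17, 36, y, 17, 10), (17, 36, y, 17, 13), (17, 7, d, 37, 10), (17, 7, d, 37, 13), (34, 2, m, 32, 12), (34, 2, m, 32, 20), (34, 2, m, 32, 21), (34, 2, m, 32, 6), (34, 2, m, 32, 9), (34, 7, s, 26, 12), (34, 7, s, 26, 20), (34, 7, s, 26, 21), (34, 7, s, 26, 6), (34, 7, s, 26, 9), (35, 17, r, 11, 36), (35, 17, r, 11, 38), (35, 17, r, 11, 8), (35, 3, q, 22, 36), (35, 3, q, 22, 38), (35, 3, q, 22, 8), (35, 38, t, 29, 36), (35, 38, t, 29, 38), (35, 38, t, 29, 8)}
Filtering on A ≠ y and D < 13 leaves {(17, 28, k, 9, 10), (17, 7, d, 37, 10), (34, 2, m, 32, 12), (34, 2, m, 32, 6), (34, 2, m, 32, 9), (34, 7, s, 26, 12), (34, 7, s, 26, 6), (34, 7, s, 26, 9), (35, 17, r, 11, 8), (35, 3, q, 22, 8), (35, 38, t, 29, 8)}.
Filtering on D ≥ B leaves {(17, 7, d, 37, 10), (34, 2, m, 32, 12), (34, 2, m, 32, 6), (34, 2, m, 32, 9), (34, 7, s, 26, 12), (34, 7, s, 26, 9), (35, 3, q, 22, 8)}.
π[G, C]: project onto (G, C) (3 duplicate(s) eliminated) → {(22, 35), (26, 34), (32, 34), (37, 17)}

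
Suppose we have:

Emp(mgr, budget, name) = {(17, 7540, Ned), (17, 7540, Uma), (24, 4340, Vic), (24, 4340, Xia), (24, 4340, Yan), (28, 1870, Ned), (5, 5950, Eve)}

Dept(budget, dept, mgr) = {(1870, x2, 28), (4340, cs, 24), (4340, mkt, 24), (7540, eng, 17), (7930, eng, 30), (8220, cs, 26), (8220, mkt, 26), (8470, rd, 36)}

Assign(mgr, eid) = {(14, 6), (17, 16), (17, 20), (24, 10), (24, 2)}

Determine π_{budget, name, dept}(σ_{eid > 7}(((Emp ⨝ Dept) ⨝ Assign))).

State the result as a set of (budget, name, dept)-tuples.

Natural join on mgr, budget: {(17, 7540, Ned, eng), (17, 7540, Uma, eng), (24, 4340, Vic, cs), (24, 4340, Vic, mkt), (24, 4340, Xia, cs), (24, 4340, Xia, mkt), (24, 4340, Yan, cs), (24, 4340, Yan, mkt), (28, 1870, Ned, x2)}
Natural join on mgr: {(17, 7540, Ned, eng, 16), (17, 7540, Ned, eng, 20), (17, 7540, Uma, eng, 16), (17, 7540, Uma, eng, 20), (24, 4340, Vic, cs, 10), (24, 4340, Vic, cs, 2), (24, 4340, Vic, mkt, 10), (24, 4340, Vic, mkt, 2), (24, 4340, Xia, cs, 10), (24, 4340, Xia, cs, 2), (24, 4340, Xia, mkt, 10), (24, 4340, Xia, mkt, 2), (24, 4340, Yan, cs, 10), (24, 4340, Yan, cs, 2), (24, 4340, Yan, mkt, 10), (24, 4340, Yan, mkt, 2)}
Filtering on eid > 7 leaves {(17, 7540, Ned, eng, 16), (17, 7540, Ned, eng, 20), (17, 7540, Uma, eng, 16), (17, 7540, Uma, eng, 20), (24, 4340, Vic, cs, 10), (24, 4340, Vic, mkt, 10), (24, 4340, Xia, cs, 10), (24, 4340, Xia, mkt, 10), (24, 4340, Yan, cs, 10), (24, 4340, Yan, mkt, 10)}.
π_{budget, name, dept} gives {(4340, Vic, cs), (4340, Vic, mkt), (4340, Xia, cs), (4340, Xia, mkt), (4340, Yan, cs), (4340, Yan, mkt), (7540, Ned, eng), (7540, Uma, eng)} (2 duplicate(s) eliminated).

{(4340, Vic, cs), (4340, Vic, mkt), (4340, Xia, cs), (4340, Xia, mkt), (4340, Yan, cs), (4340, Yan, mkt), (7540, Ned, eng), (7540, Uma, eng)}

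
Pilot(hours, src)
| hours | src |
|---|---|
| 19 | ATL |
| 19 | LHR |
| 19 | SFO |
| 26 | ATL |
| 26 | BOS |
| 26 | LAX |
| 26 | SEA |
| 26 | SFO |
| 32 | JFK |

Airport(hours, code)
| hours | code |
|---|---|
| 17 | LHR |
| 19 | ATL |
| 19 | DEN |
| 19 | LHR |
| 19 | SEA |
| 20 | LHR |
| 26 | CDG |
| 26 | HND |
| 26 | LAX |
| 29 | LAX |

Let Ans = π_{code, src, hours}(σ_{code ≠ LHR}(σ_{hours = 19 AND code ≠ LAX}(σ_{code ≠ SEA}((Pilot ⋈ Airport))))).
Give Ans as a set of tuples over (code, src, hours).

{(ATL, ATL, 19), (ATL, LHR, 19), (ATL, SFO, 19), (DEN, ATL, 19), (DEN, LHR, 19), (DEN, SFO, 19)}

Natural join on hours: {(19, ATL, ATL), (19, ATL, DEN), (19, ATL, LHR), (19, ATL, SEA), (19, LHR, ATL), (19, LHR, DEN), (19, LHR, LHR), (19, LHR, SEA), (19, SFO, ATL), (19, SFO, DEN), (19, SFO, LHR), (19, SFO, SEA), (26, ATL, CDG), (26, ATL, HND), (26, ATL, LAX), (26, BOS, CDG), (26, BOS, HND), (26, BOS, LAX), (26, LAX, CDG), (26, LAX, HND), (26, LAX, LAX), (26, SEA, CDG), (26, SEA, HND), (26, SEA, LAX), (26, SFO, CDG), (26, SFO, HND), (26, SFO, LAX)}
Apply σ_{code ≠ SEA}; surviving tuples: {(19, ATL, ATL), (19, ATL, DEN), (19, ATL, LHR), (19, LHR, ATL), (19, LHR, DEN), (19, LHR, LHR), (19, SFO, ATL), (19, SFO, DEN), (19, SFO, LHR), (26, ATL, CDG), (26, ATL, HND), (26, ATL, LAX), (26, BOS, CDG), (26, BOS, HND), (26, BOS, LAX), (26, LAX, CDG), (26, LAX, HND), (26, LAX, LAX), (26, SEA, CDG), (26, SEA, HND), (26, SEA, LAX), (26, SFO, CDG), (26, SFO, HND), (26, SFO, LAX)}
Apply σ_{hours = 19 AND code ≠ LAX}; surviving tuples: {(19, ATL, ATL), (19, ATL, DEN), (19, ATL, LHR), (19, LHR, ATL), (19, LHR, DEN), (19, LHR, LHR), (19, SFO, ATL), (19, SFO, DEN), (19, SFO, LHR)}
Apply σ_{code ≠ LHR}; surviving tuples: {(19, ATL, ATL), (19, ATL, DEN), (19, LHR, ATL), (19, LHR, DEN), (19, SFO, ATL), (19, SFO, DEN)}
Projecting to code, src, hours: {(ATL, ATL, 19), (ATL, LHR, 19), (ATL, SFO, 19), (DEN, ATL, 19), (DEN, LHR, 19), (DEN, SFO, 19)}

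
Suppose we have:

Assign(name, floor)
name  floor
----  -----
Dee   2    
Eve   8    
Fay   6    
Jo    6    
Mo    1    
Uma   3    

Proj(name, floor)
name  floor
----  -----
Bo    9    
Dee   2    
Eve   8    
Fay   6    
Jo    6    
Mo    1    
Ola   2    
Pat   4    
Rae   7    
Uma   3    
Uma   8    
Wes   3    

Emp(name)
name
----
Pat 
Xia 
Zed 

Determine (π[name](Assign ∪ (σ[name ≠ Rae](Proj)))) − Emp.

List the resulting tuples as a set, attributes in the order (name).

Apply σ_{name ≠ Rae}; surviving tuples: {(Bo, 9), (Dee, 2), (Eve, 8), (Fay, 6), (Jo, 6), (Mo, 1), (Ola, 2), (Pat, 4), (Uma, 3), (Uma, 8), (Wes, 3)}
Taking the union: {(Bo, 9), (Dee, 2), (Eve, 8), (Fay, 6), (Jo, 6), (Mo, 1), (Ola, 2), (Pat, 4), (Uma, 3), (Uma, 8), (Wes, 3)}
Projecting to name (1 duplicate(s) eliminated): {Bo, Dee, Eve, Fay, Jo, Mo, Ola, Pat, Uma, Wes}
Taking the difference: {Bo, Dee, Eve, Fay, Jo, Mo, Ola, Uma, Wes}

{Bo, Dee, Eve, Fay, Jo, Mo, Ola, Uma, Wes}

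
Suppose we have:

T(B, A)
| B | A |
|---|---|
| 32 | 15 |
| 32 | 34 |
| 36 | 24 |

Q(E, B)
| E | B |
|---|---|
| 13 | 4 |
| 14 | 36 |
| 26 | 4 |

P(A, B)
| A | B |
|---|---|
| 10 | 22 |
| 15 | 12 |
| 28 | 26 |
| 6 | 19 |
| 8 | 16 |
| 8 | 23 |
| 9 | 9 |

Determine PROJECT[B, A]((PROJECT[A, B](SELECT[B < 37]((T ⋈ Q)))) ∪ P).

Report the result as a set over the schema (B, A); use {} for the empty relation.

T ⋈ Q (natural join on B): {(36, 24, 14)}
Selection B < 37: {(36, 24, 14)}
π_{A, B} gives {(24, 36)}.
Union: {(24, 36)} with {(10, 22), (15, 12), (28, 26), (6, 19), (8, 16), (8, 23), (9, 9)} → {(10, 22), (15, 12), (24, 36), (28, 26), (6, 19), (8, 16), (8, 23), (9, 9)}
π_{B, A} gives {(12, 15), (16, 8), (19, 6), (22, 10), (23, 8), (26, 28), (36, 24), (9, 9)}.

{(12, 15), (16, 8), (19, 6), (22, 10), (23, 8), (26, 28), (36, 24), (9, 9)}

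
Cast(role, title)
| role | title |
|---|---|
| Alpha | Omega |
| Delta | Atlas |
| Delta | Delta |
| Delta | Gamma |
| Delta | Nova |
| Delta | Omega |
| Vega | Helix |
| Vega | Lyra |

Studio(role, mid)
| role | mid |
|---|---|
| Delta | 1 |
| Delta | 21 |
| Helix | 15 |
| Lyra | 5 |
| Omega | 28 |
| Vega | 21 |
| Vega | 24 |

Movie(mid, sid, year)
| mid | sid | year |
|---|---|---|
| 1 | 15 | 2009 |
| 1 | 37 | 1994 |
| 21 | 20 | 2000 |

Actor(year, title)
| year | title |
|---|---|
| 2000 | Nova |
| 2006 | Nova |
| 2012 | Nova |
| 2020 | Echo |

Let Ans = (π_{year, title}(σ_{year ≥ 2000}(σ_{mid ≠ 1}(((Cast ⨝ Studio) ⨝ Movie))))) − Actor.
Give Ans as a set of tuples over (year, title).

{(2000, Atlas), (2000, Delta), (2000, Gamma), (2000, Helix), (2000, Lyra), (2000, Omega)}

Joining Cast and Studio on role yields {(Delta, Atlas, 1), (Delta, Atlas, 21), (Delta, Delta, 1), (Delta, Delta, 21), (Delta, Gamma, 1), (Delta, Gamma, 21), (Delta, Nova, 1), (Delta, Nova, 21), (Delta, Omega, 1), (Delta, Omega, 21), (Vega, Helix, 21), (Vega, Helix, 24), (Vega, Lyra, 21), (Vega, Lyra, 24)}.
Joining (Cast ⨝ Studio) and Movie on mid yields {(Delta, Atlas, 1, 15, 2009), (Delta, Atlas, 1, 37, 1994), (Delta, Atlas, 21, 20, 2000), (Delta, Delta, 1, 15, 2009), (Delta, Delta, 1, 37, 1994), (Delta, Delta, 21, 20, 2000), (Delta, Gamma, 1, 15, 2009), (Delta, Gamma, 1, 37, 1994), (Delta, Gamma, 21, 20, 2000), (Delta, Nova, 1, 15, 2009), (Delta, Nova, 1, 37, 1994), (Delta, Nova, 21, 20, 2000), (Delta, Omega, 1, 15, 2009), (Delta, Omega, 1, 37, 1994), (Delta, Omega, 21, 20, 2000), (Vega, Helix, 21, 20, 2000), (Vega, Lyra, 21, 20, 2000)}.
σ[mid ≠ 1]: keep tuples satisfying mid ≠ 1 → {(Delta, Atlas, 21, 20, 2000), (Delta, Delta, 21, 20, 2000), (Delta, Gamma, 21, 20, 2000), (Delta, Nova, 21, 20, 2000), (Delta, Omega, 21, 20, 2000), (Vega, Helix, 21, 20, 2000), (Vega, Lyra, 21, 20, 2000)}
σ[year ≥ 2000]: keep tuples satisfying year ≥ 2000 → {(Delta, Atlas, 21, 20, 2000), (Delta, Delta, 21, 20, 2000), (Delta, Gamma, 21, 20, 2000), (Delta, Nova, 21, 20, 2000), (Delta, Omega, 21, 20, 2000), (Vega, Helix, 21, 20, 2000), (Vega, Lyra, 21, 20, 2000)}
π_{year, title} gives {(2000, Atlas), (2000, Delta), (2000, Gamma), (2000, Helix), (2000, Lyra), (2000, Nova), (2000, Omega)}.
Taking the difference: {(2000, Atlas), (2000, Delta), (2000, Gamma), (2000, Helix), (2000, Lyra), (2000, Omega)}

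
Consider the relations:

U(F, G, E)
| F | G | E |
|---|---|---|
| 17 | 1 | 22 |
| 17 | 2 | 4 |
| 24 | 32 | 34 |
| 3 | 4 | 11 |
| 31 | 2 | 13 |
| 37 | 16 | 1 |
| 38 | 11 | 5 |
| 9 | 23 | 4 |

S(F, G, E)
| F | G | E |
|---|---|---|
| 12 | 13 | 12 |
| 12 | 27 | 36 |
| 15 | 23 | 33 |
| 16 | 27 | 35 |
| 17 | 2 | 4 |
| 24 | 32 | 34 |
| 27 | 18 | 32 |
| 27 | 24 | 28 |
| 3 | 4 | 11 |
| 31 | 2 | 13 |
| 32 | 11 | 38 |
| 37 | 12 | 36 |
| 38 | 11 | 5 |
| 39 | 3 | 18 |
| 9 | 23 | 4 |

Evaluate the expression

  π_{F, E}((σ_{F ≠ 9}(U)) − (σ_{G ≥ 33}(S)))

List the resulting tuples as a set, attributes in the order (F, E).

{(17, 22), (17, 4), (24, 34), (3, 11), (31, 13), (37, 1), (38, 5)}

Selection F ≠ 9: {(17, 1, 22), (17, 2, 4), (24, 32, 34), (3, 4, 11), (31, 2, 13), (37, 16, 1), (38, 11, 5)}
Selection G ≥ 33: {}
Difference: {(17, 1, 22), (17, 2, 4), (24, 32, 34), (3, 4, 11), (31, 2, 13), (37, 16, 1), (38, 11, 5)} with {} → {(17, 1, 22), (17, 2, 4), (24, 32, 34), (3, 4, 11), (31, 2, 13), (37, 16, 1), (38, 11, 5)}
Projecting to F, E: {(17, 22), (17, 4), (24, 34), (3, 11), (31, 13), (37, 1), (38, 5)}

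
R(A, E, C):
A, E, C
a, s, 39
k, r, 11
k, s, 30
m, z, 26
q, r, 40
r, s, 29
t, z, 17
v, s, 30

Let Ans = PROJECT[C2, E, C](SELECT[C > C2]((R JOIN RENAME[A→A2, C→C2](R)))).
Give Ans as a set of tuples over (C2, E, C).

{(11, r, 40), (17, z, 26), (29, s, 30), (29, s, 39), (30, s, 39)}

ρ[A→A2, C→C2]: schema becomes (A2, E, C2); tuples unchanged.
Natural join on E: {(a, s, 39, a, 39), (a, s, 39, k, 30), (a, s, 39, r, 29), (a, s, 39, v, 30), (k, r, 11, k, 11), (k, r, 11, q, 40), (k, s, 30, a, 39), (k, s, 30, k, 30), (k, s, 30, r, 29), (k, s, 30, v, 30), (m, z, 26, m, 26), (m, z, 26, t, 17), (q, r, 40, k, 11), (q, r, 40, q, 40), (r, s, 29, a, 39), (r, s, 29, k, 30), (r, s, 29, r, 29), (r, s, 29, v, 30), (t, z, 17, m, 26), (t, z, 17, t, 17), (v, s, 30, a, 39), (v, s, 30, k, 30), (v, s, 30, r, 29), (v, s, 30, v, 30)}
σ[C > C2]: keep tuples satisfying C > C2 → {(a, s, 39, k, 30), (a, s, 39, r, 29), (a, s, 39, v, 30), (k, s, 30, r, 29), (m, z, 26, t, 17), (q, r, 40, k, 11), (v, s, 30, r, 29)}
Keep only column(s) C2, E, C (2 duplicate(s) eliminated): {(11, r, 40), (17, z, 26), (29, s, 30), (29, s, 39), (30, s, 39)}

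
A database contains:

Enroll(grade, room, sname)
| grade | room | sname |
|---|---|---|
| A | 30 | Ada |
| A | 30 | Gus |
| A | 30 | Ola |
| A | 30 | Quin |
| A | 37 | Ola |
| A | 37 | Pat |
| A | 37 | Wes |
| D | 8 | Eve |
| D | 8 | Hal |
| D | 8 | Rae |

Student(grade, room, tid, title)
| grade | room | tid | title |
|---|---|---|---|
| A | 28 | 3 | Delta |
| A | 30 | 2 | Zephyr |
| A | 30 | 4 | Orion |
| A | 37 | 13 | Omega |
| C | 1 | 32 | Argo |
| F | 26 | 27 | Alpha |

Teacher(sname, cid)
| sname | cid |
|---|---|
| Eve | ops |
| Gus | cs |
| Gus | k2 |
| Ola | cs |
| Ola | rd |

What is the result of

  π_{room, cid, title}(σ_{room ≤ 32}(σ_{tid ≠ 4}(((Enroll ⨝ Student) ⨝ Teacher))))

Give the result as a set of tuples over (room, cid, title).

Natural join on grade, room: {(A, 30, Ada, 2, Zephyr), (A, 30, Ada, 4, Orion), (A, 30, Gus, 2, Zephyr), (A, 30, Gus, 4, Orion), (A, 30, Ola, 2, Zephyr), (A, 30, Ola, 4, Orion), (A, 30, Quin, 2, Zephyr), (A, 30, Quin, 4, Orion), (A, 37, Ola, 13, Omega), (A, 37, Pat, 13, Omega), (A, 37, Wes, 13, Omega)}
Natural join on sname: {(A, 30, Gus, 2, Zephyr, cs), (A, 30, Gus, 2, Zephyr, k2), (A, 30, Gus, 4, Orion, cs), (A, 30, Gus, 4, Orion, k2), (A, 30, Ola, 2, Zephyr, cs), (A, 30, Ola, 2, Zephyr, rd), (A, 30, Ola, 4, Orion, cs), (A, 30, Ola, 4, Orion, rd), (A, 37, Ola, 13, Omega, cs), (A, 37, Ola, 13, Omega, rd)}
Selection tid ≠ 4: {(A, 30, Gus, 2, Zephyr, cs), (A, 30, Gus, 2, Zephyr, k2), (A, 30, Ola, 2, Zephyr, cs), (A, 30, Ola, 2, Zephyr, rd), (A, 37, Ola, 13, Omega, cs), (A, 37, Ola, 13, Omega, rd)}
Selection room ≤ 32: {(A, 30, Gus, 2, Zephyr, cs), (A, 30, Gus, 2, Zephyr, k2), (A, 30, Ola, 2, Zephyr, cs), (A, 30, Ola, 2, Zephyr, rd)}
Keep only column(s) room, cid, title (1 duplicate(s) eliminated): {(30, cs, Zephyr), (30, k2, Zephyr), (30, rd, Zephyr)}

{(30, cs, Zephyr), (30, k2, Zephyr), (30, rd, Zephyr)}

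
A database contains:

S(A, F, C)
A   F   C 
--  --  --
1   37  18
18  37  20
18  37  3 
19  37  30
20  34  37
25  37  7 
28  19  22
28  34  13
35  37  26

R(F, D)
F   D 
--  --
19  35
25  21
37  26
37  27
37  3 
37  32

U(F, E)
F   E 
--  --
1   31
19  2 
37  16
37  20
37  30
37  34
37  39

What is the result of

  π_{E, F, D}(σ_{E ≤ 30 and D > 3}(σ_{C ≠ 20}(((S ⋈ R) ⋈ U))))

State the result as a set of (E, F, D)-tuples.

{(16, 37, 26), (16, 37, 27), (16, 37, 32), (2, 19, 35), (20, 37, 26), (20, 37, 27), (20, 37, 32), (30, 37, 26), (30, 37, 27), (30, 37, 32)}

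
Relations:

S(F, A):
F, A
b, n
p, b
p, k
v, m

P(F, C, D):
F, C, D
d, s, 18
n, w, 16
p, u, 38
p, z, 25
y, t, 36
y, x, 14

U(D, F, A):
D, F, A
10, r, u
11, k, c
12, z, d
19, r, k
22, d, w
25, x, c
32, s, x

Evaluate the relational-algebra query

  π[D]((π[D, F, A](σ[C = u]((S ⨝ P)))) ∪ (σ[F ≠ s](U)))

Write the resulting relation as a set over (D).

Joining S and P on F yields {(p, b, u, 38), (p, b, z, 25), (p, k, u, 38), (p, k, z, 25)}.
σ[C = u]: keep tuples satisfying C = u → {(p, b, u, 38), (p, k, u, 38)}
Keep only column(s) D, F, A: {(38, p, b), (38, p, k)}
σ[F ≠ s]: keep tuples satisfying F ≠ s → {(10, r, u), (11, k, c), (12, z, d), (19, r, k), (22, d, w), (25, x, c)}
Union: {(38, p, b), (38, p, k)} with {(10, r, u), (11, k, c), (12, z, d), (19, r, k), (22, d, w), (25, x, c)} → {(10, r, u), (11, k, c), (12, z, d), (19, r, k), (22, d, w), (25, x, c), (38, p, b), (38, p, k)}
Keep only column(s) D (1 duplicate(s) eliminated): {10, 11, 12, 19, 22, 25, 38}

{10, 11, 12, 19, 22, 25, 38}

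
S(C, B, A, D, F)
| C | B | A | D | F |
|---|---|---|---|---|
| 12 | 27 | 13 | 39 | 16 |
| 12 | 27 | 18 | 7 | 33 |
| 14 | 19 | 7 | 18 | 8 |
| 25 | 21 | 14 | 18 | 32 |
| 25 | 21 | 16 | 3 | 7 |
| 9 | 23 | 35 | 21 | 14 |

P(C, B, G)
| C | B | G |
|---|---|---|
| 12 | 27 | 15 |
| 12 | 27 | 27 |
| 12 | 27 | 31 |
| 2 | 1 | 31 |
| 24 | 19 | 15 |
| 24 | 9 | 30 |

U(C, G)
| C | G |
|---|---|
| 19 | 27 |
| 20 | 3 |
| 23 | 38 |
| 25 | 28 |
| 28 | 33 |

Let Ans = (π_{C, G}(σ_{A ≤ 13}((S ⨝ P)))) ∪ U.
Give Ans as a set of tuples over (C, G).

Natural join on C, B: {(12, 27, 13, 39, 16, 15), (12, 27, 13, 39, 16, 27), (12, 27, 13, 39, 16, 31), (12, 27, 18, 7, 33, 15), (12, 27, 18, 7, 33, 27), (12, 27, 18, 7, 33, 31)}
Selection A ≤ 13: {(12, 27, 13, 39, 16, 15), (12, 27, 13, 39, 16, 27), (12, 27, 13, 39, 16, 31)}
π[C, G]: project onto (C, G) → {(12, 15), (12, 27), (12, 31)}
Taking the union: {(12, 15), (12, 27), (12, 31), (19, 27), (20, 3), (23, 38), (25, 28), (28, 33)}

{(12, 15), (12, 27), (12, 31), (19, 27), (20, 3), (23, 38), (25, 28), (28, 33)}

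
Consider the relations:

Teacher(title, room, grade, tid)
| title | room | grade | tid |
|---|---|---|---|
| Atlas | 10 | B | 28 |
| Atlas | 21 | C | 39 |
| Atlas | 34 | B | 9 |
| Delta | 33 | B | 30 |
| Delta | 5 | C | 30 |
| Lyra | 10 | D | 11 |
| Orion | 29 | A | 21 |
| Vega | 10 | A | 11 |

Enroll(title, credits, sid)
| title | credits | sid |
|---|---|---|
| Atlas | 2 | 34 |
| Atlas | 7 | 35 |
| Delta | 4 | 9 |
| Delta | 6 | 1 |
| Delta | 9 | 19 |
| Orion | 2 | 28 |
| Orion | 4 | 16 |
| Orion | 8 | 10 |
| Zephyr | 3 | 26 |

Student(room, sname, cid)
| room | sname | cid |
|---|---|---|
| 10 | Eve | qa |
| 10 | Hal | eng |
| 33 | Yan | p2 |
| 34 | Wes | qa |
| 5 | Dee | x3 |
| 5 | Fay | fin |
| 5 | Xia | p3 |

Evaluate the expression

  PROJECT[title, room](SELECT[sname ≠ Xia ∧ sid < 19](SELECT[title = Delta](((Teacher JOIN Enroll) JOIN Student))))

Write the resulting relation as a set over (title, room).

{(Delta, 33), (Delta, 5)}

Natural join on title: {(Atlas, 10, B, 28, 2, 34), (Atlas, 10, B, 28, 7, 35), (Atlas, 21, C, 39, 2, 34), (Atlas, 21, C, 39, 7, 35), (Atlas, 34, B, 9, 2, 34), (Atlas, 34, B, 9, 7, 35), (Delta, 33, B, 30, 4, 9), (Delta, 33, B, 30, 6, 1), (Delta, 33, B, 30, 9, 19), (Delta, 5, C, 30, 4, 9), (Delta, 5, C, 30, 6, 1), (Delta, 5, C, 30, 9, 19), (Orion, 29, A, 21, 2, 28), (Orion, 29, A, 21, 4, 16), (Orion, 29, A, 21, 8, 10)}
Natural join on room: {(Atlas, 10, B, 28, 2, 34, Eve, qa), (Atlas, 10, B, 28, 2, 34, Hal, eng), (Atlas, 10, B, 28, 7, 35, Eve, qa), (Atlas, 10, B, 28, 7, 35, Hal, eng), (Atlas, 34, B, 9, 2, 34, Wes, qa), (Atlas, 34, B, 9, 7, 35, Wes, qa), (Delta, 33, B, 30, 4, 9, Yan, p2), (Delta, 33, B, 30, 6, 1, Yan, p2), (Delta, 33, B, 30, 9, 19, Yan, p2), (Delta, 5, C, 30, 4, 9, Dee, x3), (Delta, 5, C, 30, 4, 9, Fay, fin), (Delta, 5, C, 30, 4, 9, Xia, p3), (Delta, 5, C, 30, 6, 1, Dee, x3), (Delta, 5, C, 30, 6, 1, Fay, fin), (Delta, 5, C, 30, 6, 1, Xia, p3), (Delta, 5, C, 30, 9, 19, Dee, x3), (Delta, 5, C, 30, 9, 19, Fay, fin), (Delta, 5, C, 30, 9, 19, Xia, p3)}
σ[title = Delta]: keep tuples satisfying title = Delta → {(Delta, 33, B, 30, 4, 9, Yan, p2), (Delta, 33, B, 30, 6, 1, Yan, p2), (Delta, 33, B, 30, 9, 19, Yan, p2), (Delta, 5, C, 30, 4, 9, Dee, x3), (Delta, 5, C, 30, 4, 9, Fay, fin), (Delta, 5, C, 30, 4, 9, Xia, p3), (Delta, 5, C, 30, 6, 1, Dee, x3), (Delta, 5, C, 30, 6, 1, Fay, fin), (Delta, 5, C, 30, 6, 1, Xia, p3), (Delta, 5, C, 30, 9, 19, Dee, x3), (Delta, 5, C, 30, 9, 19, Fay, fin), (Delta, 5, C, 30, 9, 19, Xia, p3)}
σ[sname ≠ Xia ∧ sid < 19]: keep tuples satisfying sname ≠ Xia ∧ sid < 19 → {(Delta, 33, B, 30, 4, 9, Yan, p2), (Delta, 33, B, 30, 6, 1, Yan, p2), (Delta, 5, C, 30, 4, 9, Dee, x3), (Delta, 5, C, 30, 4, 9, Fay, fin), (Delta, 5, C, 30, 6, 1, Dee, x3), (Delta, 5, C, 30, 6, 1, Fay, fin)}
π[title, room]: project onto (title, room) (4 duplicate(s) eliminated) → {(Delta, 33), (Delta, 5)}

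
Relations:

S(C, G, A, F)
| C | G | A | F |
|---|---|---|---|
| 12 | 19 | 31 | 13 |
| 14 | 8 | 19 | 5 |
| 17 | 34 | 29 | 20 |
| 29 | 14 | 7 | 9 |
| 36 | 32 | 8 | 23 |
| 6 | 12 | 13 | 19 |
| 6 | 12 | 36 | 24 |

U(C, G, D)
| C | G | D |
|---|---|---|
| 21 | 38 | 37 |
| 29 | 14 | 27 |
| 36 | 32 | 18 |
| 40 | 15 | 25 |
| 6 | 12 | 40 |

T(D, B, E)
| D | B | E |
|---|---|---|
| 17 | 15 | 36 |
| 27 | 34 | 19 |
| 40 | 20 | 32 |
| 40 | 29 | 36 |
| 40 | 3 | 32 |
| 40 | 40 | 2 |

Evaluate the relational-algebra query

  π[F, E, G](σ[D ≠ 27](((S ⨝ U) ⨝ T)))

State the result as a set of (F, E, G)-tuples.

Joining S and U on C, G yields {(29, 14, 7, 9, 27), (36, 32, 8, 23, 18), (6, 12, 13, 19, 40), (6, 12, 36, 24, 40)}.
Joining (S ⨝ U) and T on D yields {(29, 14, 7, 9, 27, 34, 19), (6, 12, 13, 19, 40, 20, 32), (6, 12, 13, 19, 40, 29, 36), (6, 12, 13, 19, 40, 3, 32), (6, 12, 13, 19, 40, 40, 2), (6, 12, 36, 24, 40, 20, 32), (6, 12, 36, 24, 40, 29, 36), (6, 12, 36, 24, 40, 3, 32), (6, 12, 36, 24, 40, 40, 2)}.
Selection D ≠ 27: {(6, 12, 13, 19, 40, 20, 32), (6, 12, 13, 19, 40, 29, 36), (6, 12, 13, 19, 40, 3, 32), (6, 12, 13, 19, 40, 40, 2), (6, 12, 36, 24, 40, 20, 32), (6, 12, 36, 24, 40, 29, 36), (6, 12, 36, 24, 40, 3, 32), (6, 12, 36, 24, 40, 40, 2)}
π[F, E, G]: project onto (F, E, G) (2 duplicate(s) eliminated) → {(19, 2, 12), (19, 32, 12), (19, 36, 12), (24, 2, 12), (24, 32, 12), (24, 36, 12)}

{(19, 2, 12), (19, 32, 12), (19, 36, 12), (24, 2, 12), (24, 32, 12), (24, 36, 12)}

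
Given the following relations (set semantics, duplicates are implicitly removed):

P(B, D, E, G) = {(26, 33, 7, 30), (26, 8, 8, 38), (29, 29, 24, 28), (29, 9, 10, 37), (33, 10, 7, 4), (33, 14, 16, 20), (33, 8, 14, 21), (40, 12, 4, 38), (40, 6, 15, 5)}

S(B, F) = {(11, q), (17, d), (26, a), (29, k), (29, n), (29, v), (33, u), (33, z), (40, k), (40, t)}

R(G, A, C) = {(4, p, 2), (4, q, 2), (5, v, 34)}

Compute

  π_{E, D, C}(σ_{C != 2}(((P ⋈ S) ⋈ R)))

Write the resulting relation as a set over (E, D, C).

{(15, 6, 34)}

Natural join on B: {(26, 33, 7, 30, a), (26, 8, 8, 38, a), (29, 29, 24, 28, k), (29, 29, 24, 28, n), (29, 29, 24, 28, v), (29, 9, 10, 37, k), (29, 9, 10, 37, n), (29, 9, 10, 37, v), (33, 10, 7, 4, u), (33, 10, 7, 4, z), (33, 14, 16, 20, u), (33, 14, 16, 20, z), (33, 8, 14, 21, u), (33, 8, 14, 21, z), (40, 12, 4, 38, k), (40, 12, 4, 38, t), (40, 6, 15, 5, k), (40, 6, 15, 5, t)}
Natural join on G: {(33, 10, 7, 4, u, p, 2), (33, 10, 7, 4, u, q, 2), (33, 10, 7, 4, z, p, 2), (33, 10, 7, 4, z, q, 2), (40, 6, 15, 5, k, v, 34), (40, 6, 15, 5, t, v, 34)}
σ[C != 2]: keep tuples satisfying C != 2 → {(40, 6, 15, 5, k, v, 34), (40, 6, 15, 5, t, v, 34)}
Keep only column(s) E, D, C (1 duplicate(s) eliminated): {(15, 6, 34)}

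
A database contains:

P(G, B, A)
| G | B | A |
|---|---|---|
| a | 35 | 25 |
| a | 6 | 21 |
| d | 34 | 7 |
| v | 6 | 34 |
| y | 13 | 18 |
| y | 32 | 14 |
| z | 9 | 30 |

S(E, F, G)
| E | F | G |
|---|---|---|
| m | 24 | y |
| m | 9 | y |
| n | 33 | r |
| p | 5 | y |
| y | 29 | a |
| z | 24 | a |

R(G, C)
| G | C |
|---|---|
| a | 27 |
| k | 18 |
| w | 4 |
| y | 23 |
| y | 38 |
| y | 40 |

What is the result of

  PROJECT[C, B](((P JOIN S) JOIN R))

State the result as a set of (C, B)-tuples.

{(23, 13), (23, 32), (27, 35), (27, 6), (38, 13), (38, 32), (40, 13), (40, 32)}

P ⋈ S (natural join on G): {(a, 35, 25, y, 29), (a, 35, 25, z, 24), (a, 6, 21, y, 29), (a, 6, 21, z, 24), (y, 13, 18, m, 24), (y, 13, 18, m, 9), (y, 13, 18, p, 5), (y, 32, 14, m, 24), (y, 32, 14, m, 9), (y, 32, 14, p, 5)}
(P JOIN S) ⋈ R (natural join on G): {(a, 35, 25, y, 29, 27), (a, 35, 25, z, 24, 27), (a, 6, 21, y, 29, 27), (a, 6, 21, z, 24, 27), (y, 13, 18, m, 24, 23), (y, 13, 18, m, 24, 38), (y, 13, 18, m, 24, 40), (y, 13, 18, m, 9, 23), (y, 13, 18, m, 9, 38), (y, 13, 18, m, 9, 40), (y, 13, 18, p, 5, 23), (y, 13, 18, p, 5, 38), (y, 13, 18, p, 5, 40), (y, 32, 14, m, 24, 23), (y, 32, 14, m, 24, 38), (y, 32, 14, m, 24, 40), (y, 32, 14, m, 9, 23), (y, 32, 14, m, 9, 38), (y, 32, 14, m, 9, 40), (y, 32, 14, p, 5, 23), (y, 32, 14, p, 5, 38), (y, 32, 14, p, 5, 40)}
Keep only column(s) C, B (14 duplicate(s) eliminated): {(23, 13), (23, 32), (27, 35), (27, 6), (38, 13), (38, 32), (40, 13), (40, 32)}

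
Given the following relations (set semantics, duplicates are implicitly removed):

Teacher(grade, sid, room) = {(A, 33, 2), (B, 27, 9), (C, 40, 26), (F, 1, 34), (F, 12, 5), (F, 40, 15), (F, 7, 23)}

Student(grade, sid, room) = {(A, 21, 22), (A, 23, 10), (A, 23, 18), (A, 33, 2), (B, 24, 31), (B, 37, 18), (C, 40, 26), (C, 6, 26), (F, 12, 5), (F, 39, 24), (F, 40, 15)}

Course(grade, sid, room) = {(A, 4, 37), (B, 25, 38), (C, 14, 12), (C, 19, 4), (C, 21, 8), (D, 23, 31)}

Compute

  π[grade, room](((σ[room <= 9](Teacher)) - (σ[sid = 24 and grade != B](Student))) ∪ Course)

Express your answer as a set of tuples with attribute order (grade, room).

Apply σ_{room <= 9}; surviving tuples: {(A, 33, 2), (B, 27, 9), (F, 12, 5)}
Apply σ_{sid = 24 and grade != B}; surviving tuples: {}
Difference: {(A, 33, 2), (B, 27, 9), (F, 12, 5)} with {} → {(A, 33, 2), (B, 27, 9), (F, 12, 5)}
Union: {(A, 33, 2), (B, 27, 9), (F, 12, 5)} with {(A, 4, 37), (B, 25, 38), (C, 14, 12), (C, 19, 4), (C, 21, 8), (D, 23, 31)} → {(A, 33, 2), (A, 4, 37), (B, 25, 38), (B, 27, 9), (C, 14, 12), (C, 19, 4), (C, 21, 8), (D, 23, 31), (F, 12, 5)}
Projecting to grade, room: {(A, 2), (A, 37), (B, 38), (B, 9), (C, 12), (C, 4), (C, 8), (D, 31), (F, 5)}

{(A, 2), (A, 37), (B, 38), (B, 9), (C, 12), (C, 4), (C, 8), (D, 31), (F, 5)}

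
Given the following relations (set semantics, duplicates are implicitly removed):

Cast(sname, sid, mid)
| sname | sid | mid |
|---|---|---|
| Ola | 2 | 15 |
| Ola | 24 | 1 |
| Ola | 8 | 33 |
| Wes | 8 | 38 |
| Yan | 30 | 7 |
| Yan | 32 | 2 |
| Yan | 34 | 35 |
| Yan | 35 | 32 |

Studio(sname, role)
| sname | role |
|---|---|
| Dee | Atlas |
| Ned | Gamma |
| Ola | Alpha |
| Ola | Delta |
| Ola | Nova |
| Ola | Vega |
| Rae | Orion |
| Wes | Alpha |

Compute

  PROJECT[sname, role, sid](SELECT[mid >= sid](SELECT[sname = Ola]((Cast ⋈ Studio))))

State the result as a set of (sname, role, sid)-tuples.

{(Ola, Alpha, 2), (Ola, Alpha, 8), (Ola, Delta, 2), (Ola, Delta, 8), (Ola, Nova, 2), (Ola, Nova, 8), (Ola, Vega, 2), (Ola, Vega, 8)}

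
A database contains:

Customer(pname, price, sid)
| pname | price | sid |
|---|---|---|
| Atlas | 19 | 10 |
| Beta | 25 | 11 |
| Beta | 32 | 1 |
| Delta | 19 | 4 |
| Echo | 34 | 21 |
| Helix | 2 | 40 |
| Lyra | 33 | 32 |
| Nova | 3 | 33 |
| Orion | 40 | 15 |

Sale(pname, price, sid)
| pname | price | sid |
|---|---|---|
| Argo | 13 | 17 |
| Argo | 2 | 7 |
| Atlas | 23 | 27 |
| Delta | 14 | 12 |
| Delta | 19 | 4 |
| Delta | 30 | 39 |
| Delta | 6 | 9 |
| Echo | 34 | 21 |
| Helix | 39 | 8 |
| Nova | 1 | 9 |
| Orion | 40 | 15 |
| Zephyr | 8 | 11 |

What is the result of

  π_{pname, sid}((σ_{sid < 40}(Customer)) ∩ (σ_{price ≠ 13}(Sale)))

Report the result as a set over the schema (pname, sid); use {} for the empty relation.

Selection sid < 40: {(Atlas, 19, 10), (Beta, 25, 11), (Beta, 32, 1), (Delta, 19, 4), (Echo, 34, 21), (Lyra, 33, 32), (Nova, 3, 33), (Orion, 40, 15)}
Selection price ≠ 13: {(Argo, 2, 7), (Atlas, 23, 27), (Delta, 14, 12), (Delta, 19, 4), (Delta, 30, 39), (Delta, 6, 9), (Echo, 34, 21), (Helix, 39, 8), (Nova, 1, 9), (Orion, 40, 15), (Zephyr, 8, 11)}
Taking the intersection: {(Delta, 19, 4), (Echo, 34, 21), (Orion, 40, 15)}
Keep only column(s) pname, sid: {(Delta, 4), (Echo, 21), (Orion, 15)}

{(Delta, 4), (Echo, 21), (Orion, 15)}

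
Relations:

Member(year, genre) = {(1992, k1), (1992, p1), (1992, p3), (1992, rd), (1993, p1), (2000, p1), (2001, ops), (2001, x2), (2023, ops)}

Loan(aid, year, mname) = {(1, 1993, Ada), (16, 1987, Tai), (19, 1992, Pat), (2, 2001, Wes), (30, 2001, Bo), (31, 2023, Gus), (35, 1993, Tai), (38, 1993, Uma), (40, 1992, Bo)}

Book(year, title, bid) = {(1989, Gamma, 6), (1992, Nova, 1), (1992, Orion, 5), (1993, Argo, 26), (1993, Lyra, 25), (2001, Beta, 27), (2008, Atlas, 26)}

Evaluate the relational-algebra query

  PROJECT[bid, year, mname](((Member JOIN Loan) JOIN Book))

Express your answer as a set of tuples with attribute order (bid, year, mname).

{(1, 1992, Bo), (1, 1992, Pat), (25, 1993, Ada), (25, 1993, Tai), (25, 1993, Uma), (26, 1993, Ada), (26, 1993, Tai), (26, 1993, Uma), (27, 2001, Bo), (27, 2001, Wes), (5, 1992, Bo), (5, 1992, Pat)}

Natural join on year: {(1992, k1, 19, Pat), (1992, k1, 40, Bo), (1992, p1, 19, Pat), (1992, p1, 40, Bo), (1992, p3, 19, Pat), (1992, p3, 40, Bo), (1992, rd, 19, Pat), (1992, rd, 40, Bo), (1993, p1, 1, Ada), (1993, p1, 35, Tai), (1993, p1, 38, Uma), (2001, ops, 2, Wes), (2001, ops, 30, Bo), (2001, x2, 2, Wes), (2001, x2, 30, Bo), (2023, ops, 31, Gus)}
Natural join on year: {(1992, k1, 19, Pat, Nova, 1), (1992, k1, 19, Pat, Orion, 5), (1992, k1, 40, Bo, Nova, 1), (1992, k1, 40, Bo, Orion, 5), (1992, p1, 19, Pat, Nova, 1), (1992, p1, 19, Pat, Orion, 5), (1992, p1, 40, Bo, Nova, 1), (1992, p1, 40, Bo, Orion, 5), (1992, p3, 19, Pat, Nova, 1), (1992, p3, 19, Pat, Orion, 5), (1992, p3, 40, Bo, Nova, 1), (1992, p3, 40, Bo, Orion, 5), (1992, rd, 19, Pat, Nova, 1), (1992, rd, 19, Pat, Orion, 5), (1992, rd, 40, Bo, Nova, 1), (1992, rd, 40, Bo, Orion, 5), (1993, p1, 1, Ada, Argo, 26), (1993, p1, 1, Ada, Lyra, 25), (1993, p1, 35, Tai, Argo, 26), (1993, p1, 35, Tai, Lyra, 25), (1993, p1, 38, Uma, Argo, 26), (1993, p1, 38, Uma, Lyra, 25), (2001, ops, 2, Wes, Beta, 27), (2001, ops, 30, Bo, Beta, 27), (2001, x2, 2, Wes, Beta, 27), (2001, x2, 30, Bo, Beta, 27)}
Keep only column(s) bid, year, mname (14 duplicate(s) eliminated): {(1, 1992, Bo), (1, 1992, Pat), (25, 1993, Ada), (25, 1993, Tai), (25, 1993, Uma), (26, 1993, Ada), (26, 1993, Tai), (26, 1993, Uma), (27, 2001, Bo), (27, 2001, Wes), (5, 1992, Bo), (5, 1992, Pat)}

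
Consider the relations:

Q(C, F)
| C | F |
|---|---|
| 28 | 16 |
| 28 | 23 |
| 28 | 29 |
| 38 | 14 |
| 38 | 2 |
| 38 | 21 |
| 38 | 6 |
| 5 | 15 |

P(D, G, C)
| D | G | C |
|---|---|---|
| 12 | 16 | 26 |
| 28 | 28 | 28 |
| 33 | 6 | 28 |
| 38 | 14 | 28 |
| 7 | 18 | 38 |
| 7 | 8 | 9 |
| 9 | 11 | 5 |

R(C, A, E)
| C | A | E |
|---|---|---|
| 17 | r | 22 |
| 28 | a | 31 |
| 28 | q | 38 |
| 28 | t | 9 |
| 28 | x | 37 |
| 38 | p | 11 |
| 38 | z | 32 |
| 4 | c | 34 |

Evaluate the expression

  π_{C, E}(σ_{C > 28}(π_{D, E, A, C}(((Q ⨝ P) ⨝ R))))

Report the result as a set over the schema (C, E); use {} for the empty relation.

Q ⋈ P (natural join on C): {(28, 16, 28, 28), (28, 16, 33, 6), (28, 16, 38, 14), (28, 23, 28, 28), (28, 23, 33, 6), (28, 23, 38, 14), (28, 29, 28, 28), (28, 29, 33, 6), (28, 29, 38, 14), (38, 14, 7, 18), (38, 2, 7, 18), (38, 21, 7, 18), (38, 6, 7, 18), (5, 15, 9, 11)}
(Q ⨝ P) ⋈ R (natural join on C): {(28, 16, 28, 28, a, 31), (28, 16, 28, 28, q, 38), (28, 16, 28, 28, t, 9), (28, 16, 28, 28, x, 37), (28, 16, 33, 6, a, 31), (28, 16, 33, 6, q, 38), (28, 16, 33, 6, t, 9), (28, 16, 33, 6, x, 37), (28, 16, 38, 14, a, 31), (28, 16, 38, 14, q, 38), (28, 16, 38, 14, t, 9), (28, 16, 38, 14, x, 37), (28, 23, 28, 28, a, 31), (28, 23, 28, 28, q, 38), (28, 23, 28, 28, t, 9), (28, 23, 28, 28, x, 37), (28, 23, 33, 6, a, 31), (28, 23, 33, 6, q, 38), (28, 23, 33, 6, t, 9), (28, 23, 33, 6, x, 37), (28, 23, 38, 14, a, 31), (28, 23, 38, 14, q, 38), (28, 23, 38, 14, t, 9), (28, 23, 38, 14, x, 37), (28, 29, 28, 28, a, 31), (28, 29, 28, 28, q, 38), (28, 29, 28, 28, t, 9), (28, 29, 28, 28, x, 37), (28, 29, 33, 6, a, 31), (28, 29, 33, 6, q, 38), (28, 29, 33, 6, t, 9), (28, 29, 33, 6, x, 37), (28, 29, 38, 14, a, 31), (28, 29, 38, 14, q, 38), (28, 29, 38, 14, t, 9), (28, 29, 38, 14, x, 37), (38, 14, 7, 18, p, 11), (38, 14, 7, 18, z, 32), (38, 2, 7, 18, p, 11), (38, 2, 7, 18, z, 32), (38, 21, 7, 18, p, 11), (38, 21, 7, 18, z, 32), (38, 6, 7, 18, p, 11), (38, 6, 7, 18, z, 32)}
π[D, E, A, C]: project onto (D, E, A, C) (30 duplicate(s) eliminated) → {(28, 31, a, 28), (28, 37, x, 28), (28, 38, q, 28), (28, 9, t, 28), (33, 31, a, 28), (33, 37, x, 28), (33, 38, q, 28), (33, 9, t, 28), (38, 31, a, 28), (38, 37, x, 28), (38, 38, q, 28), (38, 9, t, 28), (7, 11, p, 38), (7, 32, z, 38)}
Apply σ_{C > 28}; surviving tuples: {(7, 11, p, 38), (7, 32, z, 38)}
π[C, E]: project onto (C, E) → {(38, 11), (38, 32)}

{(38, 11), (38, 32)}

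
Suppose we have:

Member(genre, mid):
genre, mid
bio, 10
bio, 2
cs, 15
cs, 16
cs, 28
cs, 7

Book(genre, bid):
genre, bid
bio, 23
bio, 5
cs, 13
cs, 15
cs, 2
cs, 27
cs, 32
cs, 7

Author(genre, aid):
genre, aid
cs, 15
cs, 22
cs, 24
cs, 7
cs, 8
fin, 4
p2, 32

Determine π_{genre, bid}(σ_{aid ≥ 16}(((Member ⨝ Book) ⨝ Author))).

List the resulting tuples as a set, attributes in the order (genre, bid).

Joining Member and Book on genre yields {(bio, 10, 23), (bio, 10, 5), (bio, 2, 23), (bio, 2, 5), (cs, 15, 13), (cs, 15, 15), (cs, 15, 2), (cs, 15, 27), (cs, 15, 32), (cs, 15, 7), (cs, 16, 13), (cs, 16, 15), (cs, 16, 2), (cs, 16, 27), (cs, 16, 32), (cs, 16, 7), (cs, 28, 13), (cs, 28, 15), (cs, 28, 2), (cs, 28, 27), (cs, 28, 32), (cs, 28, 7), (cs, 7, 13), (cs, 7, 15), (cs, 7, 2), (cs, 7, 27), (cs, 7, 32), (cs, 7, 7)}.
Joining (Member ⨝ Book) and Author on genre yields {(cs, 15, 13, 15), (cs, 15, 13, 22), (cs, 15, 13, 24), (cs, 15, 13, 7), (cs, 15, 13, 8), (cs, 15, 15, 15), (cs, 15, 15, 22), (cs, 15, 15, 24), (cs, 15, 15, 7), (cs, 15, 15, 8), (cs, 15, 2, 15), (cs, 15, 2, 22), (cs, 15, 2, 24), (cs, 15, 2, 7), (cs, 15, 2, 8), (cs, 15, 27, 15), (cs, 15, 27, 22), (cs, 15, 27, 24), (cs, 15, 27, 7), (cs, 15, 27, 8), (cs, 15, 32, 15), (cs, 15, 32, 22), (cs, 15, 32, 24), (cs, 15, 32, 7), (cs, 15, 32, 8), (cs, 15, 7, 15), (cs, 15, 7, 22), (cs, 15, 7, 24), (cs, 15, 7, 7), (cs, 15, 7, 8), (cs, 16, 13, 15), (cs, 16, 13, 22), (cs, 16, 13, 24), (cs, 16, 13, 7), (cs, 16, 13, 8), (cs, 16, 15, 15), (cs, 16, 15, 22), (cs, 16, 15, 24), (cs, 16, 15, 7), (cs, 16, 15, 8), (cs, 16, 2, 15), (cs, 16, 2, 22), (cs, 16, 2, 24), (cs, 16, 2, 7), (cs, 16, 2, 8), (cs, 16, 27, 15), (cs, 16, 27, 22), (cs, 16, 27, 24), (cs, 16, 27, 7), (cs, 16, 27, 8), (cs, 16, 32, 15), (cs, 16, 32, 22), (cs, 16, 32, 24), (cs, 16, 32, 7), (cs, 16, 32, 8), (cs, 16, 7, 15), (cs, 16, 7, 22), (cs, 16, 7, 24), (cs, 16, 7, 7), (cs, 16, 7, 8), (cs, 28, 13, 15), (cs, 28, 13, 22), (cs, 28, 13, 24), (cs, 28, 13, 7), (cs, 28, 13, 8), (cs, 28, 15, 15), (cs, 28, 15, 22), (cs, 28, 15, 24), (cs, 28, 15, 7), (cs, 28, 15, 8), (cs, 28, 2, 15), (cs, 28, 2, 22), (cs, 28, 2, 24), (cs, 28, 2, 7), (cs, 28, 2, 8), (cs, 28, 27, 15), (cs, 28, 27, 22), (cs, 28, 27, 24), (cs, 28, 27, 7), (cs, 28, 27, 8), (cs, 28, 32, 15), (cs, 28, 32, 22), (cs, 28, 32, 24), (cs, 28, 32, 7), (cs, 28, 32, 8), (cs, 28, 7, 15), (cs, 28, 7, 22), (cs, 28, 7, 24), (cs, 28, 7, 7), (cs, 28, 7, 8), (cs, 7, 13, 15), (cs, 7, 13, 22), (cs, 7, 13, 24), (cs, 7, 13, 7), (cs, 7, 13, 8), (cs, 7, 15, 15), (cs, 7, 15, 22), (cs, 7, 15, 24), (cs, 7, 15, 7), (cs, 7, 15, 8), (cs, 7, 2, 15), (cs, 7, 2, 22), (cs, 7, 2, 24), (cs, 7, 2, 7), (cs, 7, 2, 8), (cs, 7, 27, 15), (cs, 7, 27, 22), (cs, 7, 27, 24), (cs, 7, 27, 7), (cs, 7, 27, 8), (cs, 7, 32, 15), (cs, 7, 32, 22), (cs, 7, 32, 24), (cs, 7, 32, 7), (cs, 7, 32, 8), (cs, 7, 7, 15), (cs, 7, 7, 22), (cs, 7, 7, 24), (cs, 7, 7, 7), (cs, 7, 7, 8)}.
Apply σ_{aid ≥ 16}; surviving tuples: {(cs, 15, 13, 22), (cs, 15, 13, 24), (cs, 15, 15, 22), (cs, 15, 15, 24), (cs, 15, 2, 22), (cs, 15, 2, 24), (cs, 15, 27, 22), (cs, 15, 27, 24), (cs, 15, 32, 22), (cs, 15, 32, 24), (cs, 15, 7, 22), (cs, 15, 7, 24), (cs, 16, 13, 22), (cs, 16, 13, 24), (cs, 16, 15, 22), (cs, 16, 15, 24), (cs, 16, 2, 22), (cs, 16, 2, 24), (cs, 16, 27, 22), (cs, 16, 27, 24), (cs, 16, 32, 22), (cs, 16, 32, 24), (cs, 16, 7, 22), (cs, 16, 7, 24), (cs, 28, 13, 22), (cs, 28, 13, 24), (cs, 28, 15, 22), (cs, 28, 15, 24), (cs, 28, 2, 22), (cs, 28, 2, 24), (cs, 28, 27, 22), (cs, 28, 27, 24), (cs, 28, 32, 22), (cs, 28, 32, 24), (cs, 28, 7, 22), (cs, 28, 7, 24), (cs, 7, 13, 22), (cs, 7, 13, 24), (cs, 7, 15, 22), (cs, 7, 15, 24), (cs, 7, 2, 22), (cs, 7, 2, 24), (cs, 7, 27, 22), (cs, 7, 27, 24), (cs, 7, 32, 22), (cs, 7, 32, 24), (cs, 7, 7, 22), (cs, 7, 7, 24)}
π_{genre, bid} gives {(cs, 13), (cs, 15), (cs, 2), (cs, 27), (cs, 32), (cs, 7)} (42 duplicate(s) eliminated).

{(cs, 13), (cs, 15), (cs, 2), (cs, 27), (cs, 32), (cs, 7)}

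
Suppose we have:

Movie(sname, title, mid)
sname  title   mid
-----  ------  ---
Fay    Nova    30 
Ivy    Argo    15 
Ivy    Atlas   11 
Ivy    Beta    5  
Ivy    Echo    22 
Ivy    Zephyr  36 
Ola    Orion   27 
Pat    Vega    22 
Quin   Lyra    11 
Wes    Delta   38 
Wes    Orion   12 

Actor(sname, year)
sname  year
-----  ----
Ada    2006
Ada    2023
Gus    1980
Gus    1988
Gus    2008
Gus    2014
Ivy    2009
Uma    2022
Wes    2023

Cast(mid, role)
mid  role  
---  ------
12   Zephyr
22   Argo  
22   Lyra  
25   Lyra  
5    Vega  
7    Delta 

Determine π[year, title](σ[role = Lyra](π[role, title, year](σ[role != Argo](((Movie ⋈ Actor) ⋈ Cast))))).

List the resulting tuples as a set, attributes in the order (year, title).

Movie ⋈ Actor (natural join on sname): {(Ivy, Argo, 15, 2009), (Ivy, Atlas, 11, 2009), (Ivy, Beta, 5, 2009), (Ivy, Echo, 22, 2009), (Ivy, Zephyr, 36, 2009), (Wes, Delta, 38, 2023), (Wes, Orion, 12, 2023)}
(Movie ⋈ Actor) ⋈ Cast (natural join on mid): {(Ivy, Beta, 5, 2009, Vega), (Ivy, Echo, 22, 2009, Argo), (Ivy, Echo, 22, 2009, Lyra), (Wes, Orion, 12, 2023, Zephyr)}
Apply σ_{role != Argo}; surviving tuples: {(Ivy, Beta, 5, 2009, Vega), (Ivy, Echo, 22, 2009, Lyra), (Wes, Orion, 12, 2023, Zephyr)}
π[role, title, year]: project onto (role, title, year) → {(Lyra, Echo, 2009), (Vega, Beta, 2009), (Zephyr, Orion, 2023)}
Apply σ_{role = Lyra}; surviving tuples: {(Lyra, Echo, 2009)}
π[year, title]: project onto (year, title) → {(2009, Echo)}

{(2009, Echo)}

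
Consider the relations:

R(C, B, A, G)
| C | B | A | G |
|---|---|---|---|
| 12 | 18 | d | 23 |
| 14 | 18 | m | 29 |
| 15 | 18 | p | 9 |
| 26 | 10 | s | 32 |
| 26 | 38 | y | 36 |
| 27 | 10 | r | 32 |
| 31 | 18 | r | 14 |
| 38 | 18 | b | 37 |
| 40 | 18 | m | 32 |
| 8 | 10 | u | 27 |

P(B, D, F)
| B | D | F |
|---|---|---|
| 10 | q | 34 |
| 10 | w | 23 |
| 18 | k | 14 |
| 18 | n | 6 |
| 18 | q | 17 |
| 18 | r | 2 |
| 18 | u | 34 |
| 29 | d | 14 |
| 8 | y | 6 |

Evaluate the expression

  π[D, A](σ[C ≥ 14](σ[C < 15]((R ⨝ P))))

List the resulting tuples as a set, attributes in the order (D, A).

{(k, m), (n, m), (q, m), (r, m), (u, m)}

Natural join on B: {(12, 18, d, 23, k, 14), (12, 18, d, 23, n, 6), (12, 18, d, 23, q, 17), (12, 18, d, 23, r, 2), (12, 18, d, 23, u, 34), (14, 18, m, 29, k, 14), (14, 18, m, 29, n, 6), (14, 18, m, 29, q, 17), (14, 18, m, 29, r, 2), (14, 18, m, 29, u, 34), (15, 18, p, 9, k, 14), (15, 18, p, 9, n, 6), (15, 18, p, 9, q, 17), (15, 18, p, 9, r, 2), (15, 18, p, 9, u, 34), (26, 10, s, 32, q, 34), (26, 10, s, 32, w, 23), (27, 10, r, 32, q, 34), (27, 10, r, 32, w, 23), (31, 18, r, 14, k, 14), (31, 18, r, 14, n, 6), (31, 18, r, 14, q, 17), (31, 18, r, 14, r, 2), (31, 18, r, 14, u, 34), (38, 18, b, 37, k, 14), (38, 18, b, 37, n, 6), (38, 18, b, 37, q, 17), (38, 18, b, 37, r, 2), (38, 18, b, 37, u, 34), (40, 18, m, 32, k, 14), (40, 18, m, 32, n, 6), (40, 18, m, 32, q, 17), (40, 18, m, 32, r, 2), (40, 18, m, 32, u, 34), (8, 10, u, 27, q, 34), (8, 10, u, 27, w, 23)}
σ[C < 15]: keep tuples satisfying C < 15 → {(12, 18, d, 23, k, 14), (12, 18, d, 23, n, 6), (12, 18, d, 23, q, 17), (12, 18, d, 23, r, 2), (12, 18, d, 23, u, 34), (14, 18, m, 29, k, 14), (14, 18, m, 29, n, 6), (14, 18, m, 29, q, 17), (14, 18, m, 29, r, 2), (14, 18, m, 29, u, 34), (8, 10, u, 27, q, 34), (8, 10, u, 27, w, 23)}
σ[C ≥ 14]: keep tuples satisfying C ≥ 14 → {(14, 18, m, 29, k, 14), (14, 18, m, 29, n, 6), (14, 18, m, 29, q, 17), (14, 18, m, 29, r, 2), (14, 18, m, 29, u, 34)}
Projecting to D, A: {(k, m), (n, m), (q, m), (r, m), (u, m)}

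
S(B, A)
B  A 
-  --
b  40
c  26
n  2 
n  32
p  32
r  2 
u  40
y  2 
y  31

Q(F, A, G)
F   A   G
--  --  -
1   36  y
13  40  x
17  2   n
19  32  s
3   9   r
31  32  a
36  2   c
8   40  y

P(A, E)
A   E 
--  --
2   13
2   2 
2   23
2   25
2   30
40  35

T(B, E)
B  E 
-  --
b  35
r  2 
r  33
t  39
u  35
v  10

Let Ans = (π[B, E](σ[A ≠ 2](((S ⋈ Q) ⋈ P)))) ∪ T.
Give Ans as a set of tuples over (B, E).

{(b, 35), (r, 2), (r, 33), (t, 39), (u, 35), (v, 10)}

Natural join on A: {(b, 40, 13, x), (b, 40, 8, y), (n, 2, 17, n), (n, 2, 36, c), (n, 32, 19, s), (n, 32, 31, a), (p, 32, 19, s), (p, 32, 31, a), (r, 2, 17, n), (r, 2, 36, c), (u, 40, 13, x), (u, 40, 8, y), (y, 2, 17, n), (y, 2, 36, c)}
Natural join on A: {(b, 40, 13, x, 35), (b, 40, 8, y, 35), (n, 2, 17, n, 13), (n, 2, 17, n, 2), (n, 2, 17, n, 23), (n, 2, 17, n, 25), (n, 2, 17, n, 30), (n, 2, 36, c, 13), (n, 2, 36, c, 2), (n, 2, 36, c, 23), (n, 2, 36, c, 25), (n, 2, 36, c, 30), (r, 2, 17, n, 13), (r, 2, 17, n, 2), (r, 2, 17, n, 23), (r, 2, 17, n, 25), (r, 2, 17, n, 30), (r, 2, 36, c, 13), (r, 2, 36, c, 2), (r, 2, 36, c, 23), (r, 2, 36, c, 25), (r, 2, 36, c, 30), (u, 40, 13, x, 35), (u, 40, 8, y, 35), (y, 2, 17, n, 13), (y, 2, 17, n, 2), (y, 2, 17, n, 23), (y, 2, 17, n, 25), (y, 2, 17, n, 30), (y, 2, 36, c, 13), (y, 2, 36, c, 2), (y, 2, 36, c, 23), (y, 2, 36, c, 25), (y, 2, 36, c, 30)}
Selection A ≠ 2: {(b, 40, 13, x, 35), (b, 40, 8, y, 35), (u, 40, 13, x, 35), (u, 40, 8, y, 35)}
Projecting to B, E (2 duplicate(s) eliminated): {(b, 35), (u, 35)}
Union: {(b, 35), (u, 35)} with {(b, 35), (r, 2), (r, 33), (t, 39), (u, 35), (v, 10)} → {(b, 35), (r, 2), (r, 33), (t, 39), (u, 35), (v, 10)}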